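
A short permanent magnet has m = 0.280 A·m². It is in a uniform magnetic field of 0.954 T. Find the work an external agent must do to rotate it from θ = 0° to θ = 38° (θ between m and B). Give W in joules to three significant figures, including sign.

W_ext = ΔU = −mB cosθ₂ + mB cosθ₁ = mB(cosθ₁ − cosθ₂).
W = (0.280)(0.954)·(cos0° − cos38°) = (0.2671)·(+0.2120) = 0.05663 J.

W ≈ 0.0566 J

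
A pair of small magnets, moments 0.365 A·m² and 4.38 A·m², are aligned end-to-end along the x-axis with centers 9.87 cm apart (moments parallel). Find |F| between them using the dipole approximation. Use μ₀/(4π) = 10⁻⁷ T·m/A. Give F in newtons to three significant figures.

F ≈ 0.0101 N

On-axis B of dipole 1: B = (μ₀/4π)·2m₁/r³. Force on dipole 2: F = m₂·dB/dr.
dB/dr = −(μ₀/4π)·6m₁/r⁴, so |F| = (μ₀/4π)·6m₁m₂/r⁴.
F = 6(10⁻⁷)(0.365)(4.38)/(0.0987)⁴ = 0.01011 N.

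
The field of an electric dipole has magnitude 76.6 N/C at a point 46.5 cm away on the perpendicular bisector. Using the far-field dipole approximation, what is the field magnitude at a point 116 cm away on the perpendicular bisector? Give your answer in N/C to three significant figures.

E ≈ 4.93 N/C

Dipole fields scale as 1/r³ in the far field; the geometry is the same at both points.
E₂ = E₁ · (r₁/r₂)³ = 76.6 · (46.5/116)³.
(r₁/r₂)³ = (0.4009)³ = 0.06441.
E₂ ≈ 4.934 N/C.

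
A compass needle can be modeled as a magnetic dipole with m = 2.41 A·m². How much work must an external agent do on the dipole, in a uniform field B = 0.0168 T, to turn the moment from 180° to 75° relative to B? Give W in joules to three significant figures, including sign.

W ≈ -0.0510 J

W_ext = ΔU = −mB cosθ₂ + mB cosθ₁ = mB(cosθ₁ − cosθ₂).
W = (2.41)(0.0168)·(cos180° − cos75°) = (0.04049)·(-1.2588) = -0.05097 J.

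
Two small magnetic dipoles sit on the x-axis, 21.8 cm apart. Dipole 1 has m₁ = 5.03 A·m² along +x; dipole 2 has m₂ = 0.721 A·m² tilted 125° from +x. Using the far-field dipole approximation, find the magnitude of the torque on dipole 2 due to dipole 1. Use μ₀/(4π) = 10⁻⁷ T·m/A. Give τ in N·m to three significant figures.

τ ≈ 5.73×10⁻⁵ N·m

Dipole B is on the axis of dipole A, so B₁ there is axial: B₁ = (μ₀/4π)·2m₁/r³ along +x.
B₁ = 2(10⁻⁷)(5.03)/(0.218)³ = 9.710×10⁻⁵ T.
τ = m₂ B₁ sinθ.
τ = (0.721)(9.710×10⁻⁵)·sin125° = 5.735×10⁻⁵ N·m.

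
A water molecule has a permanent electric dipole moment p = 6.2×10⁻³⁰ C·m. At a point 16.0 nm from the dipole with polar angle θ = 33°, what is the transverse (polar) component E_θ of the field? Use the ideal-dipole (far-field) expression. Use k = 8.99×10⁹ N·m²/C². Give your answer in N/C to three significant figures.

For a dipole, E_θ = (kp sinθ)/r³.
kp/r³ = (8.99×10⁹)(6.20×10⁻³⁰)/(1.60×10⁻⁸)³ = 1.361×10⁴ N/C.
E_θ = 1.361×10⁴·sin33° = 7411 N/C.

E_θ ≈ 7410 N/C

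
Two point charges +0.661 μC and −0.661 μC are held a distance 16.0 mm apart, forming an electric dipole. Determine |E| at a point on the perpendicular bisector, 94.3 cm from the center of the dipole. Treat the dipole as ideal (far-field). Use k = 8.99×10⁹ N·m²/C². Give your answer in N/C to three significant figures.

Dipole moment p = qd = (6.61×10⁻⁷ C)(0.0160 m) = 1.058×10⁻⁸ C·m.
On the perpendicular bisector E = kp/r³ (half the axial value at the same distance).
E = (8.99×10⁹)(1.058×10⁻⁸) / (0.943)³ = 113.4 N/C.

E ≈ 113 N/C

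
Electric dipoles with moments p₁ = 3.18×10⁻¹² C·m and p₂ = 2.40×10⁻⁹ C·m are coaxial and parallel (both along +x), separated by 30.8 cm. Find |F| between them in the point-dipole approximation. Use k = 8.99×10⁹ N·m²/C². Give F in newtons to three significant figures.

F ≈ 4.57×10⁻⁸ N

On-axis field of dipole 1 at distance r: E = 2kp₁/r³. Force on dipole 2 is F = p₂·dE/dr (gradient along axis).
dE/dr = −6kp₁/r⁴, so |F| = 6kp₁p₂/r⁴ (attractive for aligned moments).
F = 6(8.99×10⁹)(3.18×10⁻¹²)(2.40×10⁻⁹)/(0.308)⁴ = 4.575×10⁻⁸ N.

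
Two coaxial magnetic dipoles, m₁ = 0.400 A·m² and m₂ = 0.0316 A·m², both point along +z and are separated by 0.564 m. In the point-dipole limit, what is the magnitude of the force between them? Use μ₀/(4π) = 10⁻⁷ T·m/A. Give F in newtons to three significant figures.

F ≈ 7.50×10⁻⁸ N

On-axis B of dipole 1: B = (μ₀/4π)·2m₁/r³. Force on dipole 2: F = m₂·dB/dr.
dB/dr = −(μ₀/4π)·6m₁/r⁴, so |F| = (μ₀/4π)·6m₁m₂/r⁴.
F = 6(10⁻⁷)(0.400)(0.0316)/(0.564)⁴ = 7.495×10⁻⁸ N.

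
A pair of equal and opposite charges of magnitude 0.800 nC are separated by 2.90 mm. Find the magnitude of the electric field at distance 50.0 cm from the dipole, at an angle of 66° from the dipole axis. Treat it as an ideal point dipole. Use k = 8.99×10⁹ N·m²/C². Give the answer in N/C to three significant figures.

Dipole moment p = qd = (8.00×10⁻¹⁰ C)(0.00290 m) = 2.32×10⁻¹² C·m.
At angle θ the dipole field magnitude is E = (kp/r³)·√(1 + 3cos²θ).
kp/r³ = (8.99×10⁹)(2.32×10⁻¹²) / (0.500)³ = 0.1669 N/C.
√(1 + 3cos²66°) = √(1 + 3·0.1654) = √1.4963 ≈ 1.2232.
E ≈ 0.1669 × 1.223 = 0.2041 N/C.

E ≈ 0.204 N/C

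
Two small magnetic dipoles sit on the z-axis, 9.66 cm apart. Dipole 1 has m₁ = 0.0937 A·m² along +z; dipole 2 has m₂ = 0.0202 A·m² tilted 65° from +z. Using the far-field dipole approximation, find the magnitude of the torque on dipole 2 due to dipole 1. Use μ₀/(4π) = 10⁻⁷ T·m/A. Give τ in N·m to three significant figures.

τ ≈ 3.81×10⁻⁷ N·m

Dipole B is on the axis of dipole A, so B₁ there is axial: B₁ = (μ₀/4π)·2m₁/r³ along +z.
B₁ = 2(10⁻⁷)(0.0937)/(0.0966)³ = 2.079×10⁻⁵ T.
τ = m₂ B₁ sinθ.
τ = (0.0202)(2.079×10⁻⁵)·sin65° = 3.806×10⁻⁷ N·m.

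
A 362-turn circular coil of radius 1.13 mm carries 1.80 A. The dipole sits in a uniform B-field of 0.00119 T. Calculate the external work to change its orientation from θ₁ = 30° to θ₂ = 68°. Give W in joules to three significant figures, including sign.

m = NIA = NIπa² = 362·(1.80)·π·(0.00113)² = 0.002614 A·m².
W_ext = ΔU = −mB cosθ₂ + mB cosθ₁ = mB(cosθ₁ − cosθ₂).
W = (0.002614)(0.00119)·(cos30° − cos68°) = (3.111×10⁻⁶)·(+0.4914) = 1.529×10⁻⁶ J.

W ≈ 1.53×10⁻⁶ J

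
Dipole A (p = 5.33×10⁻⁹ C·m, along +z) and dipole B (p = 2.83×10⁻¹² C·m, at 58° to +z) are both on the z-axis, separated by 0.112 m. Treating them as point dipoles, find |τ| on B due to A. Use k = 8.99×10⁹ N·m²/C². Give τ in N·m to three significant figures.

The second dipole sits on the axis of the first, so the field there is axial: E₁ = 2kp₁/r³ along +z.
E₁ = 2(8.99×10⁹)(5.33×10⁻⁹)/(0.112)³ = 6.821×10⁴ N/C.
Torque on the second dipole: τ = p₂ E₁ sinθ.
τ = (2.83×10⁻¹²)(6.821×10⁴)·sin58° = 1.637×10⁻⁷ N·m.

τ ≈ 1.64×10⁻⁷ N·m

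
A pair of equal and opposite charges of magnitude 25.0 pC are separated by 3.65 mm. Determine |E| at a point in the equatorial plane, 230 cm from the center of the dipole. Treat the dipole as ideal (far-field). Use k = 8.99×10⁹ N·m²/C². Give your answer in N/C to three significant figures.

E ≈ 6.74×10⁻⁵ N/C

Dipole moment p = qd = (2.50×10⁻¹¹ C)(0.00365 m) = 9.125×10⁻¹⁴ C·m.
On the perpendicular bisector E = kp/r³ (half the axial value at the same distance).
E = (8.99×10⁹)(9.125×10⁻¹⁴) / (2.30)³ = 6.742×10⁻⁵ N/C.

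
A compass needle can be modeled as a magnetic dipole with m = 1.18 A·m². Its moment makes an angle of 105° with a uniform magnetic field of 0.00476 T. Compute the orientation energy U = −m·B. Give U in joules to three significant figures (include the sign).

U ≈ 0.00145 J

U = −m·B = −mB cosθ.
U = −(1.18)(0.00476)·cos105° = 0.001454 J.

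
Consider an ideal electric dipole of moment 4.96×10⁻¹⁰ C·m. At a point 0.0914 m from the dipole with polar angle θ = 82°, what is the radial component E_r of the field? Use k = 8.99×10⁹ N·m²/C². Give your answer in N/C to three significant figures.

E_r ≈ 1630 N/C

For a dipole, E_r = (2kp cosθ)/r³.
kp/r³ = (8.99×10⁹)(4.96×10⁻¹⁰)/(0.0914)³ = 5840 N/C.
E_r = 2·5840·cos82° = 1626 N/C.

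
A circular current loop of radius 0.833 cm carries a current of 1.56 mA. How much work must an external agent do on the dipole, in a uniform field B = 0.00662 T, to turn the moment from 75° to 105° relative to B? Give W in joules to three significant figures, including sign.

W ≈ 1.17×10⁻⁹ J

Magnetic moment m = IA = Iπa² = (0.00156)·π·(0.00833)² = 3.401×10⁻⁷ A·m².
W_ext = ΔU = −mB cosθ₂ + mB cosθ₁ = mB(cosθ₁ − cosθ₂).
W = (3.401×10⁻⁷)(0.00662)·(cos75° − cos105°) = (2.251×10⁻⁹)·(+0.5176) = 1.165×10⁻⁹ J.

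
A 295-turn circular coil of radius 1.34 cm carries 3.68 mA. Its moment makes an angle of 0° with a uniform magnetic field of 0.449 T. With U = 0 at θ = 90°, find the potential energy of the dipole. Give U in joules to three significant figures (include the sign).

U ≈ -2.75×10⁻⁴ J

m = NIA = NIπa² = 295·(0.00368)·π·(0.0134)² = 6.124×10⁻⁴ A·m².
U = −m·B = −mB cosθ.
U = −(6.124×10⁻⁴)(0.449)·cos0° = -2.750×10⁻⁴ J.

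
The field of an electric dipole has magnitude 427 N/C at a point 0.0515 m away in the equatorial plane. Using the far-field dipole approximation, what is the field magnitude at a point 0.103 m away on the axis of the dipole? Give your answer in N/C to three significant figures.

E ≈ 107 N/C

Dipole fields scale as 1/r³ in the far field.
The axial field is twice the equatorial field at the same r, so the geometry factor is 2/1.
E₂ = E₁ · (2/1) · (r₁/r₂)³ = 427 · 2 · (0.0515/0.103)³.
(r₁/r₂)³ = (0.5)³ = 0.125.
E₂ ≈ 106.8 N/C.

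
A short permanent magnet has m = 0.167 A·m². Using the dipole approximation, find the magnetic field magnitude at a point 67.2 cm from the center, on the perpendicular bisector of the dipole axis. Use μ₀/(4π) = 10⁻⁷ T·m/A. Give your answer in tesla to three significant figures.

In the equatorial plane B = (μ₀/4π)·m/r³ (half the axial value).
B = (10⁻⁷)·(0.167) / (0.672)³ = 5.503×10⁻⁸ T.

B ≈ 5.50×10⁻⁸ T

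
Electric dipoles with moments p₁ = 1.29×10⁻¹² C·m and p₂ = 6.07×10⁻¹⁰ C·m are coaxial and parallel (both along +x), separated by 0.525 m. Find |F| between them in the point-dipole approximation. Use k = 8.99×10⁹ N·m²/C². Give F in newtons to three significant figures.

F ≈ 5.56×10⁻¹⁰ N

On-axis field of dipole 1 at distance r: E = 2kp₁/r³. Force on dipole 2 is F = p₂·dE/dr (gradient along axis).
dE/dr = −6kp₁/r⁴, so |F| = 6kp₁p₂/r⁴ (attractive for aligned moments).
F = 6(8.99×10⁹)(1.29×10⁻¹²)(6.07×10⁻¹⁰)/(0.525)⁴ = 5.560×10⁻¹⁰ N.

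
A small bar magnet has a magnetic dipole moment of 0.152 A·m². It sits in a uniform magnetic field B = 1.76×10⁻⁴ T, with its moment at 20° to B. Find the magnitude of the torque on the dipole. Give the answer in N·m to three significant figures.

Torque on a magnetic dipole: τ = mB sinθ.
τ = (0.152)(1.76×10⁻⁴)·sin20° = 9.150×10⁻⁶ N·m.

τ ≈ 9.15×10⁻⁶ N·m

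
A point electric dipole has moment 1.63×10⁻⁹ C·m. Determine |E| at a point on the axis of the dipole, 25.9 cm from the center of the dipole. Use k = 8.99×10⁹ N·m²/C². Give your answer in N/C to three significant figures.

On the dipole axis E = 2kp/r³.
E = 2·(8.99×10⁹)(1.63×10⁻⁹) / (0.259)³ = 1687 N/C.

E ≈ 1690 N/C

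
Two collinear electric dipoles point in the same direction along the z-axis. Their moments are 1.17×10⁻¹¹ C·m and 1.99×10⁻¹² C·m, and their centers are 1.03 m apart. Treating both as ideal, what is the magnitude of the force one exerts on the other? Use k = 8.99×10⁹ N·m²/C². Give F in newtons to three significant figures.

On-axis field of dipole 1 at distance r: E = 2kp₁/r³. Force on dipole 2 is F = p₂·dE/dr (gradient along axis).
dE/dr = −6kp₁/r⁴, so |F| = 6kp₁p₂/r⁴ (attractive for aligned moments).
F = 6(8.99×10⁹)(1.17×10⁻¹¹)(1.99×10⁻¹²)/(1.03)⁴ = 1.116×10⁻¹² N.

F ≈ 1.12×10⁻¹² N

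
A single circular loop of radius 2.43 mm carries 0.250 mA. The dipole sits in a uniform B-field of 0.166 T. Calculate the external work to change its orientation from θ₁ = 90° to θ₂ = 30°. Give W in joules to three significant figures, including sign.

W ≈ -6.67×10⁻¹⁰ J

Magnetic moment m = IA = Iπa² = (2.50×10⁻⁴)·π·(0.00243)² = 4.638×10⁻⁹ A·m².
W_ext = ΔU = −mB cosθ₂ + mB cosθ₁ = mB(cosθ₁ − cosθ₂).
W = (4.638×10⁻⁹)(0.166)·(cos90° − cos30°) = (7.699×10⁻¹⁰)·(-0.8660) = -6.668×10⁻¹⁰ J.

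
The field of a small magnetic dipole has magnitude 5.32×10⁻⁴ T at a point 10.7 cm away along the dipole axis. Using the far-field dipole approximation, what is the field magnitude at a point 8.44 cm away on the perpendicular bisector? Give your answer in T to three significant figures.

Dipole fields scale as 1/r³ in the far field.
The axial field is twice the equatorial field at the same r, so the geometry factor is 1/2.
B₂ = B₁ · (1/2) · (r₁/r₂)³ = 5.32×10⁻⁴ · 0.5 · (10.7/8.44)³.
(r₁/r₂)³ = (1.268)³ = 2.038.
B₂ ≈ 5.420×10⁻⁴ T.

B ≈ 5.42×10⁻⁴ T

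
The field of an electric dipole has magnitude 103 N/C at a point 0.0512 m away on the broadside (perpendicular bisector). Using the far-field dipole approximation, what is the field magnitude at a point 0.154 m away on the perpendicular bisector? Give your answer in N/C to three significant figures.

E ≈ 3.79 N/C

Dipole fields scale as 1/r³ in the far field; the geometry is the same at both points.
E₂ = E₁ · (r₁/r₂)³ = 103 · (0.0512/0.154)³.
(r₁/r₂)³ = (0.3325)³ = 0.03675.
E₂ ≈ 3.785 N/C.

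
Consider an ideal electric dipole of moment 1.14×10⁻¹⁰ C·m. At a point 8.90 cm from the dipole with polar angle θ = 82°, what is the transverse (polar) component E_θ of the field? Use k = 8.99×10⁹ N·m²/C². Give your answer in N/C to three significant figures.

For a dipole, E_θ = (kp sinθ)/r³.
kp/r³ = (8.99×10⁹)(1.14×10⁻¹⁰)/(0.0890)³ = 1454 N/C.
E_θ = 1454·sin82° = 1440 N/C.

E_θ ≈ 1440 N/C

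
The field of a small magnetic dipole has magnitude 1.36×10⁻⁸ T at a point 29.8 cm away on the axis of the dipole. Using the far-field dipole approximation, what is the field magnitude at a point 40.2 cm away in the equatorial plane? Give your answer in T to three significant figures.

B ≈ 2.77×10⁻⁹ T

Dipole fields scale as 1/r³ in the far field.
The axial field is twice the equatorial field at the same r, so the geometry factor is 1/2.
B₂ = B₁ · (1/2) · (r₁/r₂)³ = 1.36×10⁻⁸ · 0.5 · (29.8/40.2)³.
(r₁/r₂)³ = (0.7413)³ = 0.4074.
B₂ ≈ 2.770×10⁻⁹ T.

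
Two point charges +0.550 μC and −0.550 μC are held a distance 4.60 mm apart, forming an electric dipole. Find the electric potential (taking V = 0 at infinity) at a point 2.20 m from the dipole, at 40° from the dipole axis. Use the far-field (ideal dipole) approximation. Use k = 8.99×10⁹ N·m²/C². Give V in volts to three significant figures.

Dipole moment p = qd = (5.50×10⁻⁷ C)(0.00460 m) = 2.53×10⁻⁹ C·m.
The dipole potential is V = kp cosθ / r².
V = (8.99×10⁹)(2.53×10⁻⁹)·cos40° / (2.20)² = 3.600 V.

V ≈ 3.60 V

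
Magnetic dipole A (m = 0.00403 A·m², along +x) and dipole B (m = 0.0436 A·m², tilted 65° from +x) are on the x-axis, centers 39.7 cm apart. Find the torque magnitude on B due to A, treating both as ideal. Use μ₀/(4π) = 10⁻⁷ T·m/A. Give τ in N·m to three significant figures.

τ ≈ 5.09×10⁻¹⁰ N·m

Dipole B is on the axis of dipole A, so B₁ there is axial: B₁ = (μ₀/4π)·2m₁/r³ along +x.
B₁ = 2(10⁻⁷)(0.00403)/(0.397)³ = 1.288×10⁻⁸ T.
τ = m₂ B₁ sinθ.
τ = (0.0436)(1.288×10⁻⁸)·sin65° = 5.090×10⁻¹⁰ N·m.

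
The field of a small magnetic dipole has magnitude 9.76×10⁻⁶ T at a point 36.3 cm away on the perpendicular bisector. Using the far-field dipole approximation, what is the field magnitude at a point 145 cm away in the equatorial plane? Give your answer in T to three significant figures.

Dipole fields scale as 1/r³ in the far field; the geometry is the same at both points.
B₂ = B₁ · (r₁/r₂)³ = 9.76×10⁻⁶ · (36.3/145)³.
(r₁/r₂)³ = (0.2503)³ = 0.01569.
B₂ ≈ 1.531×10⁻⁷ T.

B ≈ 1.53×10⁻⁷ T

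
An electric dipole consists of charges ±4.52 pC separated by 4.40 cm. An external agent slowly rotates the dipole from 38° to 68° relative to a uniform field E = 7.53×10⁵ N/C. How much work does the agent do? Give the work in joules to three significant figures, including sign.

Dipole moment p = qd = (4.52×10⁻¹² C)(0.0440 m) = 1.989×10⁻¹³ C·m.
W_ext = ΔU = U(θ₂) − U(θ₁) = −pE cosθ₂ − (−pE cosθ₁) = pE(cosθ₁ − cosθ₂).
W = (1.989×10⁻¹³)(7.53×10⁵)·(cos38° − cos68°) = (1.498×10⁻⁷)·(+0.4134) = 6.192×10⁻⁸ J.

W ≈ 6.19×10⁻⁸ J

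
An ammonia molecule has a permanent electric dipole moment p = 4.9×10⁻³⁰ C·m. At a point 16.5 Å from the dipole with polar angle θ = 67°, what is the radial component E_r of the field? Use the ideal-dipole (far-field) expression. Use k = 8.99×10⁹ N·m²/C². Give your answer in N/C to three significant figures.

E_r ≈ 7.66×10⁶ N/C

For a dipole, E_r = (2kp cosθ)/r³.
kp/r³ = (8.99×10⁹)(4.90×10⁻³⁰)/(1.65×10⁻⁹)³ = 9.806×10⁶ N/C.
E_r = 2·9.806×10⁶·cos67° = 7.663×10⁶ N/C.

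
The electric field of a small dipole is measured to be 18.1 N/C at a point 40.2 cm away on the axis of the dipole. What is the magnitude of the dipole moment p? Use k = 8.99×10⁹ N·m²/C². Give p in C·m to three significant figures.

p ≈ 6.54×10⁻¹¹ C·m

On axis E = 2kp/r³, so p = Er³/(2k).
p = (18.1)·(0.402)³ / (2·8.99×10⁹) = 6.540×10⁻¹¹ C·m.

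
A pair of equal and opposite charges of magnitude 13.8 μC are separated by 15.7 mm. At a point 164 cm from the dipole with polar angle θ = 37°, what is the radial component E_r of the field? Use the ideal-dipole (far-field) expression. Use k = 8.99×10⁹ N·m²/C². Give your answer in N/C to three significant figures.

Dipole moment p = qd = (1.38×10⁻⁵ C)(0.0157 m) = 2.167×10⁻⁷ C·m.
For a dipole, E_r = (2kp cosθ)/r³.
kp/r³ = (8.99×10⁹)(2.167×10⁻⁷)/(1.64)³ = 441.7 N/C.
E_r = 2·441.7·cos37° = 705.4 N/C.

E_r ≈ 705 N/C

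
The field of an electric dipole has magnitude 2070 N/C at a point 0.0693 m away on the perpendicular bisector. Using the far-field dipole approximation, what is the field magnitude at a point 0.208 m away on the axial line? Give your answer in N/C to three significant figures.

E ≈ 153 N/C

Dipole fields scale as 1/r³ in the far field.
The axial field is twice the equatorial field at the same r, so the geometry factor is 2/1.
E₂ = E₁ · (2/1) · (r₁/r₂)³ = 2070 · 2 · (0.0693/0.208)³.
(r₁/r₂)³ = (0.3332)³ = 0.03698.
E₂ ≈ 153.1 N/C.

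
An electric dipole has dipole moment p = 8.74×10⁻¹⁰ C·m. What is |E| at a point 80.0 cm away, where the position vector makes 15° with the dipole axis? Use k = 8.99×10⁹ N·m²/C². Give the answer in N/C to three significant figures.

E ≈ 29.9 N/C

At angle θ the dipole field magnitude is E = (kp/r³)·√(1 + 3cos²θ).
kp/r³ = (8.99×10⁹)(8.74×10⁻¹⁰) / (0.800)³ = 15.35 N/C.
√(1 + 3cos²15°) = √(1 + 3·0.9330) = √3.7990 ≈ 1.9491.
E ≈ 15.35 × 1.949 = 29.91 N/C.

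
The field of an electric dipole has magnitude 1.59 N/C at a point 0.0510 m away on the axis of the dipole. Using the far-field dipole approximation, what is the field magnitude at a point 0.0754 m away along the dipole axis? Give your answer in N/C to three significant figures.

Dipole fields scale as 1/r³ in the far field; the geometry is the same at both points.
E₂ = E₁ · (r₁/r₂)³ = 1.59 · (0.0510/0.0754)³.
(r₁/r₂)³ = (0.6764)³ = 0.3095.
E₂ ≈ 0.4920 N/C.

E ≈ 0.492 N/C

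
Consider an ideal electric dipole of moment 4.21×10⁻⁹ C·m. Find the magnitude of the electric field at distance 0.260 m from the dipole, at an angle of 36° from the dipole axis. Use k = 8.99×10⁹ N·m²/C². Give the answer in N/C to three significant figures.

At angle θ the dipole field magnitude is E = (kp/r³)·√(1 + 3cos²θ).
kp/r³ = (8.99×10⁹)(4.21×10⁻⁹) / (0.260)³ = 2153 N/C.
√(1 + 3cos²36°) = √(1 + 3·0.6545) = √2.9635 ≈ 1.7215.
E ≈ 2153 × 1.721 = 3707 N/C.

E ≈ 3710 N/C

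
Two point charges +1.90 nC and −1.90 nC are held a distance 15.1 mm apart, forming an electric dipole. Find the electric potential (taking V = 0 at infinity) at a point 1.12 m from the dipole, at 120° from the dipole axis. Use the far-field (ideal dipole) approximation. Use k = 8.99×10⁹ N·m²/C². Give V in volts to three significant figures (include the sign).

Dipole moment p = qd = (1.90×10⁻⁹ C)(0.0151 m) = 2.869×10⁻¹¹ C·m.
The dipole potential is V = kp cosθ / r².
V = (8.99×10⁹)(2.869×10⁻¹¹)·cos120° / (1.12)² = -0.1028 V.

V ≈ -0.103 V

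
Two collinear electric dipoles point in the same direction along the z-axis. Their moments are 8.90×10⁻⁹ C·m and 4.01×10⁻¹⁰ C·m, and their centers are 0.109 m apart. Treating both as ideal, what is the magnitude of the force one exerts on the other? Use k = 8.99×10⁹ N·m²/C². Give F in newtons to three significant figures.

F ≈ 0.00136 N

On-axis field of dipole 1 at distance r: E = 2kp₁/r³. Force on dipole 2 is F = p₂·dE/dr (gradient along axis).
dE/dr = −6kp₁/r⁴, so |F| = 6kp₁p₂/r⁴ (attractive for aligned moments).
F = 6(8.99×10⁹)(8.90×10⁻⁹)(4.01×10⁻¹⁰)/(0.109)⁴ = 0.001364 N.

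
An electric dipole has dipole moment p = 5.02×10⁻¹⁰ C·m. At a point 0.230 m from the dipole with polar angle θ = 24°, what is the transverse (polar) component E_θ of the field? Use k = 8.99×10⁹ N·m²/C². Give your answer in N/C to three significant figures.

For a dipole, E_θ = (kp sinθ)/r³.
kp/r³ = (8.99×10⁹)(5.02×10⁻¹⁰)/(0.230)³ = 370.9 N/C.
E_θ = 370.9·sin24° = 150.9 N/C.

E_θ ≈ 151 N/C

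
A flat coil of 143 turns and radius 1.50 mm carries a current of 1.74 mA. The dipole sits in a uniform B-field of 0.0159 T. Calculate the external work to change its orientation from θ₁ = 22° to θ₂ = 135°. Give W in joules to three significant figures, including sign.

m = NIA = NIπa² = 143·(0.00174)·π·(0.00150)² = 1.759×10⁻⁶ A·m².
W_ext = ΔU = −mB cosθ₂ + mB cosθ₁ = mB(cosθ₁ − cosθ₂).
W = (1.759×10⁻⁶)(0.0159)·(cos22° − cos135°) = (2.797×10⁻⁸)·(+1.6343) = 4.571×10⁻⁸ J.

W ≈ 4.57×10⁻⁸ J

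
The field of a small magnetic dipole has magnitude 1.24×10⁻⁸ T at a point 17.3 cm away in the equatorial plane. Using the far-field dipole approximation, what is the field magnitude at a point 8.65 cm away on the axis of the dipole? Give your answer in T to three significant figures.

Dipole fields scale as 1/r³ in the far field.
The axial field is twice the equatorial field at the same r, so the geometry factor is 2/1.
B₂ = B₁ · (2/1) · (r₁/r₂)³ = 1.24×10⁻⁸ · 2 · (17.3/8.65)³.
(r₁/r₂)³ = (2)³ = 8.
B₂ ≈ 1.984×10⁻⁷ T.

B ≈ 1.98×10⁻⁷ T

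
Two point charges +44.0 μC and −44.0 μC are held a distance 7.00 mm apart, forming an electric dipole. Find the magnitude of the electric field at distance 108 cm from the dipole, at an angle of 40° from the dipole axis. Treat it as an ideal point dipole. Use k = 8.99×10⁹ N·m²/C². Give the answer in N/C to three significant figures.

Dipole moment p = qd = (4.40×10⁻⁵ C)(0.00700 m) = 3.08×10⁻⁷ C·m.
At angle θ the dipole field magnitude is E = (kp/r³)·√(1 + 3cos²θ).
kp/r³ = (8.99×10⁹)(3.08×10⁻⁷) / (1.08)³ = 2198 N/C.
√(1 + 3cos²40°) = √(1 + 3·0.5868) = √2.7605 ≈ 1.6615.
E ≈ 2198 × 1.661 = 3652 N/C.

E ≈ 3650 N/C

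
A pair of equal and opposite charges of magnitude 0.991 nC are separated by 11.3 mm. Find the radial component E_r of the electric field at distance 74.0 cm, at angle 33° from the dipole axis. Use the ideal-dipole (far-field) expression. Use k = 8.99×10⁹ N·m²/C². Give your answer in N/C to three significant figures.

Dipole moment p = qd = (9.91×10⁻¹⁰ C)(0.0113 m) = 1.12×10⁻¹¹ C·m.
For a dipole, E_r = (2kp cosθ)/r³.
kp/r³ = (8.99×10⁹)(1.12×10⁻¹¹)/(0.740)³ = 0.2485 N/C.
E_r = 2·0.2485·cos33° = 0.4168 N/C.

E_r ≈ 0.417 N/C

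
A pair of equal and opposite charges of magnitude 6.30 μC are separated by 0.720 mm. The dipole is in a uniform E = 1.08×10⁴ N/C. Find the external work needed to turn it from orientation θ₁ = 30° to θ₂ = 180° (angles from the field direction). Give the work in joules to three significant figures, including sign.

W ≈ 9.14×10⁻⁵ J

Dipole moment p = qd = (6.30×10⁻⁶ C)(7.20×10⁻⁴ m) = 4.536×10⁻⁹ C·m.
W_ext = ΔU = U(θ₂) − U(θ₁) = −pE cosθ₂ − (−pE cosθ₁) = pE(cosθ₁ − cosθ₂).
W = (4.536×10⁻⁹)(1.08×10⁴)·(cos30° − cos180°) = (4.899×10⁻⁵)·(+1.8660) = 9.141×10⁻⁵ J.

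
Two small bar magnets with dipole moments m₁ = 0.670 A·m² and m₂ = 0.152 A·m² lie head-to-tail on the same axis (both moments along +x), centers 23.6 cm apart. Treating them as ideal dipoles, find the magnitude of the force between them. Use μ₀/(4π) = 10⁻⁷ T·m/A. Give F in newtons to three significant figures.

F ≈ 1.97×10⁻⁵ N

On-axis B of dipole 1: B = (μ₀/4π)·2m₁/r³. Force on dipole 2: F = m₂·dB/dr.
dB/dr = −(μ₀/4π)·6m₁/r⁴, so |F| = (μ₀/4π)·6m₁m₂/r⁴.
F = 6(10⁻⁷)(0.670)(0.152)/(0.236)⁴ = 1.970×10⁻⁵ N.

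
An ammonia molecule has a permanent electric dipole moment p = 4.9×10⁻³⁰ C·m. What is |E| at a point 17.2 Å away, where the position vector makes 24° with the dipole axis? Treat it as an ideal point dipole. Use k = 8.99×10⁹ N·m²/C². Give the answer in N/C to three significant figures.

E ≈ 1.62×10⁷ N/C

At angle θ the dipole field magnitude is E = (kp/r³)·√(1 + 3cos²θ).
kp/r³ = (8.99×10⁹)(4.90×10⁻³⁰) / (1.72×10⁻⁹)³ = 8.657×10⁶ N/C.
√(1 + 3cos²24°) = √(1 + 3·0.8346) = √3.5037 ≈ 1.8718.
E ≈ 8.657×10⁶ × 1.872 = 1.620×10⁷ N/C.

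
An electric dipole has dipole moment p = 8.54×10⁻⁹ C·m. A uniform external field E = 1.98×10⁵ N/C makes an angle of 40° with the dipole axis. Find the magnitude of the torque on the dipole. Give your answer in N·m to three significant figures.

Torque on an electric dipole: τ = pE sinθ.
τ = (8.54×10⁻⁹)(1.98×10⁵)·sin40° = 0.001087 N·m.

τ ≈ 0.00109 N·m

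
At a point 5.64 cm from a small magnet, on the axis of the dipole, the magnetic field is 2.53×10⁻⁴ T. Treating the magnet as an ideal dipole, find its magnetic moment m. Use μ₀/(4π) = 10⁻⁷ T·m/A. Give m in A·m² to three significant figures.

On axis B = (μ₀/4π)·2m/r³, so m = Br³·4π/(μ₀·2).
m = (2.53×10⁻⁴)·(0.0564)³ / (2·10⁻⁷) = 0.2269 A·m².

m ≈ 0.227 A·m²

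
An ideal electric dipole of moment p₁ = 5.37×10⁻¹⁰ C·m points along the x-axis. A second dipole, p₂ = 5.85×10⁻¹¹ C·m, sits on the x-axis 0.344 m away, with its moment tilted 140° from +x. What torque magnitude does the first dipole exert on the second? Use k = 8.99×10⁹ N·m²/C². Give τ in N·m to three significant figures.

The second dipole sits on the axis of the first, so the field there is axial: E₁ = 2kp₁/r³ along +x.
E₁ = 2(8.99×10⁹)(5.37×10⁻¹⁰)/(0.344)³ = 237.2 N/C.
Torque on the second dipole: τ = p₂ E₁ sinθ.
τ = (5.85×10⁻¹¹)(237.2)·sin140° = 8.919×10⁻⁹ N·m.

τ ≈ 8.92×10⁻⁹ N·m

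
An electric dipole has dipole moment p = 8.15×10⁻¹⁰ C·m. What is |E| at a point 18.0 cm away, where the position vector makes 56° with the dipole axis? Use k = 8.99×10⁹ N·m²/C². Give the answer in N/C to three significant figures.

At angle θ the dipole field magnitude is E = (kp/r³)·√(1 + 3cos²θ).
kp/r³ = (8.99×10⁹)(8.15×10⁻¹⁰) / (0.180)³ = 1256 N/C.
√(1 + 3cos²56°) = √(1 + 3·0.3127) = √1.9381 ≈ 1.3922.
E ≈ 1256 × 1.392 = 1749 N/C.

E ≈ 1750 N/C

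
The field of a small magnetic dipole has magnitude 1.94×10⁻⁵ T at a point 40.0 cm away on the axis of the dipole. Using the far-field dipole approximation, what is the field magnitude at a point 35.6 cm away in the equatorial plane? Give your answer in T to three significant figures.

Dipole fields scale as 1/r³ in the far field.
The axial field is twice the equatorial field at the same r, so the geometry factor is 1/2.
B₂ = B₁ · (1/2) · (r₁/r₂)³ = 1.94×10⁻⁵ · 0.5 · (40.0/35.6)³.
(r₁/r₂)³ = (1.124)³ = 1.419.
B₂ ≈ 1.376×10⁻⁵ T.

B ≈ 1.38×10⁻⁵ T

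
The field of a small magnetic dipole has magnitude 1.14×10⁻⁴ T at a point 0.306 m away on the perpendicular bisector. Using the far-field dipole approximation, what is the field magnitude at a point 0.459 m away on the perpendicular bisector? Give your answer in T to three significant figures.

Dipole fields scale as 1/r³ in the far field; the geometry is the same at both points.
B₂ = B₁ · (r₁/r₂)³ = 1.14×10⁻⁴ · (0.306/0.459)³.
(r₁/r₂)³ = (0.6667)³ = 0.2963.
B₂ ≈ 3.378×10⁻⁵ T.

B ≈ 3.38×10⁻⁵ T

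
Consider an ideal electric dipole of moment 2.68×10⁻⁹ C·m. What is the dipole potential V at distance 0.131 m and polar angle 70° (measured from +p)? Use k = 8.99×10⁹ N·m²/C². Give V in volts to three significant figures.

The dipole potential is V = kp cosθ / r².
V = (8.99×10⁹)(2.68×10⁻⁹)·cos70° / (0.131)² = 480.2 V.

V ≈ 480 V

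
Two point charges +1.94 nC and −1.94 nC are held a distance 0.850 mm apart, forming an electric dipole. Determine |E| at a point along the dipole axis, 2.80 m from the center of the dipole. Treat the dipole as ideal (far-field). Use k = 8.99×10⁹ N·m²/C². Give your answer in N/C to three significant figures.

E ≈ 0.00135 N/C

Dipole moment p = qd = (1.94×10⁻⁹ C)(8.50×10⁻⁴ m) = 1.649×10⁻¹² C·m.
On the dipole axis E = 2kp/r³.
E = 2·(8.99×10⁹)(1.649×10⁻¹²) / (2.80)³ = 0.001351 N/C.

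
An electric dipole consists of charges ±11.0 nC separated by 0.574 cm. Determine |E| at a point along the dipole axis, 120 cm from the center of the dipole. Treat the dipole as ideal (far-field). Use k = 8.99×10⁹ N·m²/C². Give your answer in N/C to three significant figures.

E ≈ 0.657 N/C

Dipole moment p = qd = (1.10×10⁻⁸ C)(0.00574 m) = 6.314×10⁻¹¹ C·m.
On the dipole axis E = 2kp/r³.
E = 2·(8.99×10⁹)(6.314×10⁻¹¹) / (1.20)³ = 0.6570 N/C.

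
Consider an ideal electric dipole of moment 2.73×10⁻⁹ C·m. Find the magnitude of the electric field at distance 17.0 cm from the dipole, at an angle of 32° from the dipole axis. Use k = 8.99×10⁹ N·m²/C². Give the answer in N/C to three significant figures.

E ≈ 8880 N/C

At angle θ the dipole field magnitude is E = (kp/r³)·√(1 + 3cos²θ).
kp/r³ = (8.99×10⁹)(2.73×10⁻⁹) / (0.170)³ = 4995 N/C.
√(1 + 3cos²32°) = √(1 + 3·0.7192) = √3.1576 ≈ 1.7770.
E ≈ 4995 × 1.777 = 8877 N/C.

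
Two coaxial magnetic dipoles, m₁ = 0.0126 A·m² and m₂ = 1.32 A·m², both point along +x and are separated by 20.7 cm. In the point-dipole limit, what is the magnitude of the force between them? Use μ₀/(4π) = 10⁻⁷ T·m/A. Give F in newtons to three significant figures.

On-axis B of dipole 1: B = (μ₀/4π)·2m₁/r³. Force on dipole 2: F = m₂·dB/dr.
dB/dr = −(μ₀/4π)·6m₁/r⁴, so |F| = (μ₀/4π)·6m₁m₂/r⁴.
F = 6(10⁻⁷)(0.0126)(1.32)/(0.207)⁴ = 5.435×10⁻⁶ N.

F ≈ 5.44×10⁻⁶ N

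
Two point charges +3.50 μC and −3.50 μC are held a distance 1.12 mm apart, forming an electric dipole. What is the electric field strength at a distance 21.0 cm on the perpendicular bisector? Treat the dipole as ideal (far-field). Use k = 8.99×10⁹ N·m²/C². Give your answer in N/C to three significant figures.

Dipole moment p = qd = (3.50×10⁻⁶ C)(0.00112 m) = 3.92×10⁻⁹ C·m.
On the perpendicular bisector E = kp/r³ (half the axial value at the same distance).
E = (8.99×10⁹)(3.92×10⁻⁹) / (0.210)³ = 3805 N/C.

E ≈ 3810 N/C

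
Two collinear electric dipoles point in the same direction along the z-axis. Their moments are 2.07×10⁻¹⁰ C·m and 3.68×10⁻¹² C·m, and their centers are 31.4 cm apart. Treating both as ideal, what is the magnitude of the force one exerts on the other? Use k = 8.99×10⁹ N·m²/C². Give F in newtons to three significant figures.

On-axis field of dipole 1 at distance r: E = 2kp₁/r³. Force on dipole 2 is F = p₂·dE/dr (gradient along axis).
dE/dr = −6kp₁/r⁴, so |F| = 6kp₁p₂/r⁴ (attractive for aligned moments).
F = 6(8.99×10⁹)(2.07×10⁻¹⁰)(3.68×10⁻¹²)/(0.314)⁴ = 4.227×10⁻⁹ N.

F ≈ 4.23×10⁻⁹ N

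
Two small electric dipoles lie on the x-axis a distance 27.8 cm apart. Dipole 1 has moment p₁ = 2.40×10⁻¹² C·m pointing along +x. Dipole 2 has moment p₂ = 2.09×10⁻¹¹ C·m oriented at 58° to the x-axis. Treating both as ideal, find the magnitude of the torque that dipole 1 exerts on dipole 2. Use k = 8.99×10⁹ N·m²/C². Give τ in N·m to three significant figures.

The second dipole sits on the axis of the first, so the field there is axial: E₁ = 2kp₁/r³ along +x.
E₁ = 2(8.99×10⁹)(2.40×10⁻¹²)/(0.278)³ = 2.008 N/C.
Torque on the second dipole: τ = p₂ E₁ sinθ.
τ = (2.09×10⁻¹¹)(2.008)·sin58° = 3.560×10⁻¹¹ N·m.

τ ≈ 3.56×10⁻¹¹ N·m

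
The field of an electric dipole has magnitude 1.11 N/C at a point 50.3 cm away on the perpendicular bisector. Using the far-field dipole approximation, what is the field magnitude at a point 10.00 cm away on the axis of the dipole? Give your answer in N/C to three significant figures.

E ≈ 283 N/C

Dipole fields scale as 1/r³ in the far field.
The axial field is twice the equatorial field at the same r, so the geometry factor is 2/1.
E₂ = E₁ · (2/1) · (r₁/r₂)³ = 1.11 · 2 · (50.3/10.00)³.
(r₁/r₂)³ = (5.03)³ = 127.3.
E₂ ≈ 282.5 N/C.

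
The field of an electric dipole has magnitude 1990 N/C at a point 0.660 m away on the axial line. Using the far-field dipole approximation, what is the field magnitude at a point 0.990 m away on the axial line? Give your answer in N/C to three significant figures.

E ≈ 590 N/C

Dipole fields scale as 1/r³ in the far field; the geometry is the same at both points.
E₂ = E₁ · (r₁/r₂)³ = 1990 · (0.660/0.990)³.
(r₁/r₂)³ = (0.6667)³ = 0.2963.
E₂ ≈ 589.6 N/C.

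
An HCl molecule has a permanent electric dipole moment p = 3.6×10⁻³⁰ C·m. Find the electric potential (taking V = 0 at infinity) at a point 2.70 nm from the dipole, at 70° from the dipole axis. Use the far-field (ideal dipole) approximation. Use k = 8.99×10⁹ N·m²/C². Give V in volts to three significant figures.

The dipole potential is V = kp cosθ / r².
V = (8.99×10⁹)(3.60×10⁻³⁰)·cos70° / (2.70×10⁻⁹)² = 0.001518 V.

V ≈ 0.00152 V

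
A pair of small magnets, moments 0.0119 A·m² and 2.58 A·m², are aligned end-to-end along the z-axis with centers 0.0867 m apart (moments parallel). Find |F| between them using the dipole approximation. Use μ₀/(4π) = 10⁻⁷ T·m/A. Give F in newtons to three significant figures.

On-axis B of dipole 1: B = (μ₀/4π)·2m₁/r³. Force on dipole 2: F = m₂·dB/dr.
dB/dr = −(μ₀/4π)·6m₁/r⁴, so |F| = (μ₀/4π)·6m₁m₂/r⁴.
F = 6(10⁻⁷)(0.0119)(2.58)/(0.0867)⁴ = 3.260×10⁻⁴ N.

F ≈ 3.26×10⁻⁴ N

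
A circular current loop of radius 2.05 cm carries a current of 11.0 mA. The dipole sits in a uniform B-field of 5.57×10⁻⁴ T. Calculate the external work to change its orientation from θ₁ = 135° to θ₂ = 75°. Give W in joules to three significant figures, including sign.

W ≈ -7.81×10⁻⁹ J

Magnetic moment m = IA = Iπa² = (0.0110)·π·(0.0205)² = 1.452×10⁻⁵ A·m².
W_ext = ΔU = −mB cosθ₂ + mB cosθ₁ = mB(cosθ₁ − cosθ₂).
W = (1.452×10⁻⁵)(5.57×10⁻⁴)·(cos135° − cos75°) = (8.088×10⁻⁹)·(-0.9659) = -7.812×10⁻⁹ J.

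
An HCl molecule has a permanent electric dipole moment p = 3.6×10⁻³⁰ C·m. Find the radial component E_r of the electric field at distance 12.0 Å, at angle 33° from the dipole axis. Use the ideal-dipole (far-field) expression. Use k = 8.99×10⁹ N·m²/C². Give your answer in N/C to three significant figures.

E_r ≈ 3.14×10⁷ N/C

For a dipole, E_r = (2kp cosθ)/r³.
kp/r³ = (8.99×10⁹)(3.60×10⁻³⁰)/(1.20×10⁻⁹)³ = 1.873×10⁷ N/C.
E_r = 2·1.873×10⁷·cos33° = 3.142×10⁷ N/C.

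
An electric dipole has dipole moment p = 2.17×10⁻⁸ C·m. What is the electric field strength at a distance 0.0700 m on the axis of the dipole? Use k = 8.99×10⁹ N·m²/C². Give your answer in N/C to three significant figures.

E ≈ 1.14×10⁶ N/C

On the dipole axis E = 2kp/r³.
E = 2·(8.99×10⁹)(2.17×10⁻⁸) / (0.0700)³ = 1.138×10⁶ N/C.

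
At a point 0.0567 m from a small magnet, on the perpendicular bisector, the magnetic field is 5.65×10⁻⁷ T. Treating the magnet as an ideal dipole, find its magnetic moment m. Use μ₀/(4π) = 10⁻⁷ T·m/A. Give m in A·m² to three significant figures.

In the equatorial plane B = (μ₀/4π)·m/r³, so m = Br³·4π/(μ₀).
m = (5.65×10⁻⁷)·(0.0567)³ / (10⁻⁷) = 0.001030 A·m².

m ≈ 0.00103 A·m²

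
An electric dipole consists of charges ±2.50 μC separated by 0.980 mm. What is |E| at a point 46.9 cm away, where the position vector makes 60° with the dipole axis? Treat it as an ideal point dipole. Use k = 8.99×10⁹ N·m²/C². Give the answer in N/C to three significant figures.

E ≈ 282 N/C

Dipole moment p = qd = (2.50×10⁻⁶ C)(9.80×10⁻⁴ m) = 2.45×10⁻⁹ C·m.
At angle θ the dipole field magnitude is E = (kp/r³)·√(1 + 3cos²θ).
kp/r³ = (8.99×10⁹)(2.45×10⁻⁹) / (0.469)³ = 213.5 N/C.
√(1 + 3cos²60°) = √(1 + 3·0.2500) = √1.7500 ≈ 1.3229.
E ≈ 213.5 × 1.323 = 282.4 N/C.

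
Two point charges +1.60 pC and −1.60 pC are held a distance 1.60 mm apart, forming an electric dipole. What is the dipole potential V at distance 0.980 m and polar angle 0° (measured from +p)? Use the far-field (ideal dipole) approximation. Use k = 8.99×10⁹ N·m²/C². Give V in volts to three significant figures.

V ≈ 2.40×10⁻⁵ V

Dipole moment p = qd = (1.60×10⁻¹² C)(0.00160 m) = 2.56×10⁻¹⁵ C·m.
The dipole potential is V = kp cosθ / r².
V = (8.99×10⁹)(2.56×10⁻¹⁵)·cos0° / (0.980)² = 2.396×10⁻⁵ V.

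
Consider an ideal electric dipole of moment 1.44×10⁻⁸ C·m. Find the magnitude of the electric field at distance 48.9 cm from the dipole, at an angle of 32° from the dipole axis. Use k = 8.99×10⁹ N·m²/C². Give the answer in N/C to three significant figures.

E ≈ 1970 N/C

At angle θ the dipole field magnitude is E = (kp/r³)·√(1 + 3cos²θ).
kp/r³ = (8.99×10⁹)(1.44×10⁻⁸) / (0.489)³ = 1107 N/C.
√(1 + 3cos²32°) = √(1 + 3·0.7192) = √3.1576 ≈ 1.7770.
E ≈ 1107 × 1.777 = 1967 N/C.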